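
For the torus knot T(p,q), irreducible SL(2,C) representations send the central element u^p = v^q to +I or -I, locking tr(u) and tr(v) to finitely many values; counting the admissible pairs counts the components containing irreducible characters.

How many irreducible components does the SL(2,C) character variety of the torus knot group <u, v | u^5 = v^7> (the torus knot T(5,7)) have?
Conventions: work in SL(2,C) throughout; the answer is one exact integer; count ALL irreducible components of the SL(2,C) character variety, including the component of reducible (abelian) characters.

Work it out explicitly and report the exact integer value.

Gamma = < u, v | u^5 = v^7 > (torus knot T(5,7)); the central element u^5 = v^7 acts as +I or -I in any irreducible SL(2,C) representation.
So on each irreducible component the traces are pinned: tr(u) = 2*cos(pi*alpha/5) with 1 <= alpha <= 4, tr(v) = 2*cos(pi*beta/7) with 1 <= beta <= 6.
u^5 = (-1)^alpha I and v^7 = (-1)^beta I must agree, so alpha and beta have equal parity.
Enumerate parity-matched pairs: 2*3 odd-odd plus 2*3 even-even gives 12.
That is 12 components of irreducible characters, and with the reducible (abelian) component the total is 13.

13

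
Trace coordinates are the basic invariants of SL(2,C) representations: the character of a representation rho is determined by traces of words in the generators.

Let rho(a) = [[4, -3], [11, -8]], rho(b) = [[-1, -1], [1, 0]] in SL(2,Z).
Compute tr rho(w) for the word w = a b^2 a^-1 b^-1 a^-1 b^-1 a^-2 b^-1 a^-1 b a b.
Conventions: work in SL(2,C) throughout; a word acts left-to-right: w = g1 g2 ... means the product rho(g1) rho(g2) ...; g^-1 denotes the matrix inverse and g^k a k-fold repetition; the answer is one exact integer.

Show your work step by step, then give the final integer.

rho(a) = [[4, -3], [11, -8]]
... * rho(b) = [[-1, -1], [1, 0]]  ->  [[-7, -4], [-19, -11]]
... * rho(b) = [[-1, -1], [1, 0]]  ->  [[3, 7], [8, 19]]
... * rho(a^-1) = [[-8, 3], [-11, 4]]  ->  [[-101, 37], [-273, 100]]
... * rho(b^-1) = [[0, 1], [-1, -1]]  ->  [[-37, -138], [-100, -373]]
... * rho(a^-1) = [[-8, 3], [-11, 4]]  ->  [[1814, -663], [4903, -1792]]
... * rho(b^-1) = [[0, 1], [-1, -1]]  ->  [[663, 2477], [1792, 6695]]
... * rho(a^-1) = [[-8, 3], [-11, 4]]  ->  [[-32551, 11897], [-87981, 32156]]
... * rho(a^-1) = [[-8, 3], [-11, 4]]  ->  [[129541, -50065], [350132, -135319]]
... * rho(b^-1) = [[0, 1], [-1, -1]]  ->  [[50065, 179606], [135319, 485451]]
... * rho(a^-1) = [[-8, 3], [-11, 4]]  ->  [[-2376186, 868619], [-6422513, 2347761]]
... * rho(b) = [[-1, -1], [1, 0]]  ->  [[3244805, 2376186], [8770274, 6422513]]
... * rho(a) = [[4, -3], [11, -8]]  ->  [[39117266, -28743903], [105728739, -77690926]]
... * rho(b) = [[-1, -1], [1, 0]]  ->  [[-67861169, -39117266], [-183419665, -105728739]]
tr = -67861169 + -105728739 = -173589908

-173589908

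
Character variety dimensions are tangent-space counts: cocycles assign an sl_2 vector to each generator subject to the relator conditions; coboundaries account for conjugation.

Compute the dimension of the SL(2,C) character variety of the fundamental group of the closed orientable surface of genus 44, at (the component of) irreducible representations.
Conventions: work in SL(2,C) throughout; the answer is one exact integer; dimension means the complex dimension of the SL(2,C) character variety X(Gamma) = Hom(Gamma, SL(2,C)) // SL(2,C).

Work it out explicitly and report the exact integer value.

258

pi_1 of the closed genus-44 surface has 88 generators bound by the single product-of-commutators relator.
Before the relator condition, cocycle space has dim 3*88 = 264.
H^2 = coker(d_2) is dual to H^0 = 0 at irreducible rho (Poincare duality), so d_2 is onto: dim Z^1 = 261.
dim B^1 = 3 (coboundaries, injective at irreducible rho).
dim H^1 = 261 - 3 = 258 = dim X.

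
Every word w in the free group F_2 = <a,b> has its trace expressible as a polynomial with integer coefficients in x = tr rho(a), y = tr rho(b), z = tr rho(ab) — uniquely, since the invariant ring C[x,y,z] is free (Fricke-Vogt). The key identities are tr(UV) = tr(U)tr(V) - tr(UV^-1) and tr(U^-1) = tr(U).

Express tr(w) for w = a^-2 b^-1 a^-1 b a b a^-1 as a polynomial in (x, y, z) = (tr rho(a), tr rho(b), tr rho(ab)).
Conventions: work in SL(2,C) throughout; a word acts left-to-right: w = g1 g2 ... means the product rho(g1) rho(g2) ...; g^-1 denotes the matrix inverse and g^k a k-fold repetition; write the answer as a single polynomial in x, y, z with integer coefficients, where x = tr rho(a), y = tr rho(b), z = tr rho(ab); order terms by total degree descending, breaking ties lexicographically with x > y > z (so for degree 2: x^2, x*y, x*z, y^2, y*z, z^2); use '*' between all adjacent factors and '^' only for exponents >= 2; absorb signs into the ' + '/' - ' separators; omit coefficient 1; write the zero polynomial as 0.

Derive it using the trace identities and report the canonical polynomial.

x^3*y*z^2 - x^4*z - x^2*y^2*z - x^2*z^3 + x^3*y - x*y*z^2 + 4*x^2*z + y^2*z + z^3 - 2*x*y - 3*z

tr(a b a) = tr(a)*tr(b a) - tr(b) = x*z - y
tr(b a b a) = tr(b a)*tr(b a) - tr(1)   [split at repeated b] = z^2 - 2
tr(b a b) = tr(b)*tr(a b) - tr(a) = y*z - x
use: tr(a b a b a) = tr(a)*tr(b a b a) - tr(b a b) = x*z^2 - y*z - x
use: tr(a b a b a b) = tr(a b a b)*tr(a b) - tr(b a)   [split at repeated a] = z^3 - 3*z
tr(b a b a b^-1 a) = tr(a b a b a)*tr(b) - tr(a b a b a b) = x*y*z^2 - y^2*z - z^3 - x*y + 3*z
use: tr(b^-1 a^-1 b a b a) = tr(b a b a b^-1)*tr(a) - tr(b a b a b^-1 a) = -x*y*z^2 + x^2*z + y^2*z + z^3 - 3*z
use: tr(b^-1 a^-1 b a b a^-1) = tr(b^-1 a^-1 b a b)*tr(a) - tr(b^-1 a^-1 b a b a) = x*y*z^2 - x^2*z - y^2*z - z^3 + x*y + 3*z
apply: tr(a^-1 b^-1 a^-1 b a b a^-1) = tr(b^-1 a^-1 b a b a^-1)*tr(a) - tr(b^-1 a^-1 b a b) = x^2*y*z^2 - x^3*z - x*y^2*z - x*z^3 + x^2*y + 3*x*z - y
tr(a^-2 b^-1 a^-1 b a b a^-1) = tr(a^-1 b^-1 a^-1 b a b a^-1)*tr(a) - tr(a^-1 b^-1 a^-1 b a b) = x^3*y*z^2 - x^4*z - x^2*y^2*z - x^2*z^3 + x^3*y - x*y*z^2 + 4*x^2*z + y^2*z + z^3 - 2*x*y - 3*z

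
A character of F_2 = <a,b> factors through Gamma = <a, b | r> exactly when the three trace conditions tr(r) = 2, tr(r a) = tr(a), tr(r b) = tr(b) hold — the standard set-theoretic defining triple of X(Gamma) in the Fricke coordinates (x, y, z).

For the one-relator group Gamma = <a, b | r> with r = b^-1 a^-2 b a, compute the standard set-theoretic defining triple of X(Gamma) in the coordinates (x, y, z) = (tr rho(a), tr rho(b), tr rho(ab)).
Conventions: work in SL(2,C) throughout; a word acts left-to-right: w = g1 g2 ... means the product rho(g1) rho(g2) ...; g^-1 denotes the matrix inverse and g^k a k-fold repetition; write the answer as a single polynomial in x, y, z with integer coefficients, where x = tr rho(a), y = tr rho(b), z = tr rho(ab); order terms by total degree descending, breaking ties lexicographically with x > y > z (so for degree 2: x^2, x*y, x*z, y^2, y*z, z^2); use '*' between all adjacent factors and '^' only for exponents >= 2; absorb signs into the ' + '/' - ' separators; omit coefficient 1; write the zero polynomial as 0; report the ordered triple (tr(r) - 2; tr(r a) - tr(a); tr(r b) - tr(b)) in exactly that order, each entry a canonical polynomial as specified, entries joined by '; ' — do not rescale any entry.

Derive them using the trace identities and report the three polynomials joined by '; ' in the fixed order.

trace(a^-1 b) = trace(b)*trace(a) - trace(b a) = x*y - z
apply: trace(b a b) = trace(b)*trace(a b) - trace(a) = y*z - x
use: trace(b a b a) = trace(b a)*trace(b a) - trace(1) = z^2 - 2
trace(a^-1 b a b) = trace(b a b)*trace(a) - trace(b a b a) = x*y*z - x^2 - z^2 + 2
trace(a^-2 b a b) = trace(a^-1 b a b)*trace(a) - trace(a^-1 b a b a) = x^2*y*z - x^3 - x*z^2 - y*z + 3*x
trace(b^-1 a^-2 b a) = trace(a^-2 b a)*trace(b) - trace(a^-2 b a b) = -x^2*y*z + x^3 + x*y^2 + x*z^2 - 3*x
apply: trace(b^2) = trace(b)*trace(b) - trace(1) = y^2 - 2
trace(b a^2 b) = trace(a)*trace(b^2 a) - trace(b^2) = x*y*z - x^2 - y^2 + 2
apply: trace(b a^2 b a) = trace(a)*trace(b a b a) - trace(b a b) = x*z^2 - y*z - x
apply: trace(a^-1 b a^2 b) = trace(b a^2 b)*trace(a) - trace(b a^2 b a) = x^2*y*z - x^3 - x*y^2 - x*z^2 + y*z + 3*x
use: trace(b a^2 b^-1 a^-1) = trace(a^-1 b a^2)*trace(b) - trace(a^-1 b a^2 b) = -x^2*y*z + x^3 + x*y^2 + x*z^2 - 3*x
trace(a^2) = trace(a)*trace(a) - trace(1) = x^2 - 2
use: trace(b^-1 a^-2 b a^2) = trace(b a^2 b^-1 a^-1)*trace(a) - trace(b a^2 b^-1) = -x^3*y*z + x^4 + x^2*y^2 + x^2*z^2 - 4*x^2 + 2
assemble the triple (trace(r) - 2; trace(r a) - x; trace(r b) - y)

-x^2*y*z + x^3 + x*y^2 + x*z^2 - 3*x - 2; -x^3*y*z + x^4 + x^2*y^2 + x^2*z^2 - 4*x^2 - x + 2; x*y - y - z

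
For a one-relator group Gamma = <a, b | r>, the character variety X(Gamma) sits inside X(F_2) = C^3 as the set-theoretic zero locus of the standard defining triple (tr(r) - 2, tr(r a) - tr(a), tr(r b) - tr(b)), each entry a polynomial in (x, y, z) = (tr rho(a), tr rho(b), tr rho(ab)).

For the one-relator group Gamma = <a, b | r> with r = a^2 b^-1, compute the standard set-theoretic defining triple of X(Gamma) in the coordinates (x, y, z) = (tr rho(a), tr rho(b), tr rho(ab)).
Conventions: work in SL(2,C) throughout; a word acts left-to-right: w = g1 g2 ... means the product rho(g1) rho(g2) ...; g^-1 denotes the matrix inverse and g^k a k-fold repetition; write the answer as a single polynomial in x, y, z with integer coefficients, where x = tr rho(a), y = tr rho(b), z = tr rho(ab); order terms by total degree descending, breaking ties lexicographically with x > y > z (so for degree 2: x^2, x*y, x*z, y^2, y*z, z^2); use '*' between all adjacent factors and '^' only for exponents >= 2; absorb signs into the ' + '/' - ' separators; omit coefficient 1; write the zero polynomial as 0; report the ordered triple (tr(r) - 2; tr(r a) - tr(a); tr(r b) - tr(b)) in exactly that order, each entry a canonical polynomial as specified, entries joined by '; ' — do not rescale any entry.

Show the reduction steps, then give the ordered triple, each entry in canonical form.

trace(a^2) = trace(a)*trace(a) - trace(1) = x^2 - 2
and trace(a^2 b) = trace(a)*trace(b a) - trace(b) = x*z - y
trace(a^2 b^-1) = trace(a^2)*trace(b) - trace(a^2 b) = x^2*y - x*z - y
next, trace(a^3) = trace(a)*trace(a^2) - trace(a) = x^3 - 3*x
next, trace(a^3 b) = trace(a)*trace(b a^2) - trace(b a) = x^2*z - x*y - z
and trace(a^2 b^-1 a) = trace(a^3)*trace(b) - trace(a^3 b) = x^3*y - x^2*z - 2*x*y + z
assemble the triple (trace(r) - 2; trace(r a) - x; trace(r b) - y)

x^2*y - x*z - y - 2; x^3*y - x^2*z - 2*x*y - x + z; x^2 - y - 2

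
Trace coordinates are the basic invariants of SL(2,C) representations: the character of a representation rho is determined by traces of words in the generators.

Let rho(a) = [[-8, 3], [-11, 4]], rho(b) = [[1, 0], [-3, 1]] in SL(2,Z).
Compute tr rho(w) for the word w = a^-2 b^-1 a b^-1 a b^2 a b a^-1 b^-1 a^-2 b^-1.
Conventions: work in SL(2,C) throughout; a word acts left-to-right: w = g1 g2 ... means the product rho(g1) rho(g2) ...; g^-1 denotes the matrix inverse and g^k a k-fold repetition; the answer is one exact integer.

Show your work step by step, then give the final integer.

rho(a^-1) = [[4, -3], [11, -8]]
... * rho(a^-1) = [[4, -3], [11, -8]]  ->  [[-17, 12], [-44, 31]]
... * rho(b^-1) = [[1, 0], [3, 1]]  ->  [[19, 12], [49, 31]]
... * rho(a) = [[-8, 3], [-11, 4]]  ->  [[-284, 105], [-733, 271]]
... * rho(b^-1) = [[1, 0], [3, 1]]  ->  [[31, 105], [80, 271]]
... * rho(a) = [[-8, 3], [-11, 4]]  ->  [[-1403, 513], [-3621, 1324]]
... * rho(b) = [[1, 0], [-3, 1]]  ->  [[-2942, 513], [-7593, 1324]]
... * rho(b) = [[1, 0], [-3, 1]]  ->  [[-4481, 513], [-11565, 1324]]
... * rho(a) = [[-8, 3], [-11, 4]]  ->  [[30205, -11391], [77956, -29399]]
... * rho(b) = [[1, 0], [-3, 1]]  ->  [[64378, -11391], [166153, -29399]]
... * rho(a^-1) = [[4, -3], [11, -8]]  ->  [[132211, -102006], [341223, -263267]]
... * rho(b^-1) = [[1, 0], [3, 1]]  ->  [[-173807, -102006], [-448578, -263267]]
... * rho(a^-1) = [[4, -3], [11, -8]]  ->  [[-1817294, 1337469], [-4690249, 3451870]]
... * rho(a^-1) = [[4, -3], [11, -8]]  ->  [[7442983, -5247870], [19209574, -13544213]]
... * rho(b^-1) = [[1, 0], [3, 1]]  ->  [[-8300627, -5247870], [-21423065, -13544213]]
tr = -8300627 + -13544213 = -21844840

-21844840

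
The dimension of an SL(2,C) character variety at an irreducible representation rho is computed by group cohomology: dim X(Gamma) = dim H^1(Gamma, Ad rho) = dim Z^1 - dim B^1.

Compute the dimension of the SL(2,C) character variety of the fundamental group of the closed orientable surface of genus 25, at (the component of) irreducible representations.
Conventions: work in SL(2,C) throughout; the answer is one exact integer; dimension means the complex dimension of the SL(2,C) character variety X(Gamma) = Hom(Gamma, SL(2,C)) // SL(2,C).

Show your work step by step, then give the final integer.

pi_1 of the closed genus-25 surface has 50 generators bound by the single product-of-commutators relator.
Before the relator condition, cocycle space has dim 3*50 = 150.
At an irreducible rho, H^2 = coker(d_2) vanishes (Poincare duality: H^2 is dual to H^0 = invariants = 0), so d_2 is surjective onto sl_2 and dim Z^1 = 150 - 3 = 147.
Coboundaries contribute dim B^1 = 3 (injective at irreducible rho).
Hence dim X = 147 - 3 = 144.

144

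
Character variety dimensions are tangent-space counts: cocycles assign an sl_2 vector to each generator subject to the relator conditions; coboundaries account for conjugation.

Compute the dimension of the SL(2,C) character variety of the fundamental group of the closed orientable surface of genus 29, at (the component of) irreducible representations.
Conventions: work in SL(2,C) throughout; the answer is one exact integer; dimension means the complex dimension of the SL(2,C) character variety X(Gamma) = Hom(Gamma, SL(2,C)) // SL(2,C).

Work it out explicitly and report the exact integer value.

The genus-29 surface group: 2g = 58 generators, one relator prod [a_i, b_i].
Before the relator condition, cocycle space has dim 3*58 = 174.
d_2 is surjective at irreducible rho (its cokernel H^2 is dual to H^0 = 0), so dim Z^1 = 174 - 3 = 171.
Coboundaries contribute dim B^1 = 3 (injective at irreducible rho).
dim X = dim H^1 = 171 - 3 = 168.

168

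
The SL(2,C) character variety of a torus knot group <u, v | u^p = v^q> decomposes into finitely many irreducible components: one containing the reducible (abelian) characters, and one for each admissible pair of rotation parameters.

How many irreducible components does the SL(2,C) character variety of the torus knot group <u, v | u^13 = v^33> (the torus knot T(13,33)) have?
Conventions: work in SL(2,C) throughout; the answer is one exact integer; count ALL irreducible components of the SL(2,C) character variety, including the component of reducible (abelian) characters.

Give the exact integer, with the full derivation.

193

Gamma = < u, v | u^13 = v^33 > (torus knot T(13,33)); the central element u^13 = v^33 acts as +I or -I in any irreducible SL(2,C) representation.
This locks tr(u) to 2*cos(pi*alpha/13), alpha in 1..12, and tr(v) to 2*cos(pi*beta/33), beta in 1..32, on each component of irreducible characters.
Consistency of u^13 = (-1)^alpha I with v^33 = (-1)^beta I forces alpha = beta (mod 2).
Enumerate parity-matched pairs: 6*16 odd-odd plus 6*16 even-even gives 192.
Total: 192 irreducible-character components + 1 reducible (abelian) component = 193.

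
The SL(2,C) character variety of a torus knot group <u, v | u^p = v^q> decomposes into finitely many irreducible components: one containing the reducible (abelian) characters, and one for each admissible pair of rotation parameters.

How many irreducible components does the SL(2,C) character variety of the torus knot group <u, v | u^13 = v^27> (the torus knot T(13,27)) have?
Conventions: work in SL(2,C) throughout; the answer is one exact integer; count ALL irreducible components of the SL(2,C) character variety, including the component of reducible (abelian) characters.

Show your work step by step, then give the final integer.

157

In the torus knot group T(13,27), u^13 = v^27 is central, so an irreducible representation sends it to +I or -I (Schur).
So on each irreducible component the traces are pinned: tr(u) = 2*cos(pi*alpha/13) with 1 <= alpha <= 12, tr(v) = 2*cos(pi*beta/27) with 1 <= beta <= 26.
Consistency of u^13 = (-1)^alpha I with v^27 = (-1)^beta I forces alpha = beta (mod 2).
Counting: 6 odd alphas x 13 odd betas + 6 even alphas x 13 even betas = 78 + 78 = 156.
That is 156 components of irreducible characters, and with the reducible (abelian) component the total is 157.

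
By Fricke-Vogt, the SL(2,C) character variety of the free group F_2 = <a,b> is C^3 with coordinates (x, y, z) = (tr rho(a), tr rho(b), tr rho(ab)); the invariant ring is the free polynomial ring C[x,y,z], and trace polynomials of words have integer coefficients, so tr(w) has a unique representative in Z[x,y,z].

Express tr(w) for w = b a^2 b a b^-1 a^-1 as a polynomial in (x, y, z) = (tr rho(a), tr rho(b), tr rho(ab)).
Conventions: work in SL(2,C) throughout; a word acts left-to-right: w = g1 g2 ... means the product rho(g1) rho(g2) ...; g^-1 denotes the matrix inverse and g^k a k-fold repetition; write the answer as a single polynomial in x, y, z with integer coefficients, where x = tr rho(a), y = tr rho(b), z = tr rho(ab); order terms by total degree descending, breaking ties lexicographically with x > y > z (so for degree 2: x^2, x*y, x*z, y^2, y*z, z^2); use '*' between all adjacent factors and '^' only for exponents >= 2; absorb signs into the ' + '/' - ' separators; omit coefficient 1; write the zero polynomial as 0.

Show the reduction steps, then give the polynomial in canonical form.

-x^2*y*z^2 + x^3*z + 2*x*y^2*z + x*z^3 - x^2*y - y^3 - y*z^2 - 3*x*z + 3*y

trace(b a^2) = trace(a)*trace(b a) - trace(b) = x*z - y
trace(a^2 b a) = trace(a)*trace(b a^2) - trace(b a) = x^2*z - x*y - z
next, trace(b a b a) = trace(a b)*trace(a b) - trace(1) = z^2 - 2
and trace(b a b) = trace(b)*trace(a b) - trace(a) = y*z - x
trace(b a^2 b a) = trace(a)*trace(b a b a) - trace(b a b) = x*z^2 - y*z - x
and trace(b^2) = trace(b)*trace(b) - trace(1) = y^2 - 2
trace(b a^2 b) = trace(a)*trace(b^2 a) - trace(b^2) = x*y*z - x^2 - y^2 + 2
trace(a b a^2 b a) = trace(a)*trace(b a^2 b a) - trace(b a^2 b) = x^2*z^2 - 2*x*y*z + y^2 - 2
next, trace(b a b a b a) = trace(a b)*trace(a b a b) - trace(a^-1 b^-1) = z^3 - 3*z
trace(b a b a b) = trace(b)*trace(a b a b) - trace(a b a) = y*z^2 - x*z - y
and trace(a b a^2 b a b) = trace(a)*trace(b a b a b a) - trace(b a b a b) = x*z^3 - y*z^2 - 2*x*z + y
trace(b a^2 b a b^-1 a) = trace(a b a^2 b a)*trace(b) - trace(a b a^2 b a b) = x^2*y*z^2 - 2*x*y^2*z - x*z^3 + y^3 + y*z^2 + 2*x*z - 3*y
next, trace(b a^2 b a b^-1 a^-1) = trace(b a^2 b a b^-1)*trace(a) - trace(b a^2 b a b^-1 a) = -x^2*y*z^2 + x^3*z + 2*x*y^2*z + x*z^3 - x^2*y - y^3 - y*z^2 - 3*x*z + 3*y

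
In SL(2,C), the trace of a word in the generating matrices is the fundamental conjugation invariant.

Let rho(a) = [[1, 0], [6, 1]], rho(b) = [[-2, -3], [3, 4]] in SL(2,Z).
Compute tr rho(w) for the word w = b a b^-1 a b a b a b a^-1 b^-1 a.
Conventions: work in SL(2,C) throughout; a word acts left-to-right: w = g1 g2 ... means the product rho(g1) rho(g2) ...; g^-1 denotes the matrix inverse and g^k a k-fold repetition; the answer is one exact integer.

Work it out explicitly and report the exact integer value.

rho(b) = [[-2, -3], [3, 4]]
... * rho(a) = [[1, 0], [6, 1]]  ->  [[-20, -3], [27, 4]]
... * rho(b^-1) = [[4, 3], [-3, -2]]  ->  [[-71, -54], [96, 73]]
... * rho(a) = [[1, 0], [6, 1]]  ->  [[-395, -54], [534, 73]]
... * rho(b) = [[-2, -3], [3, 4]]  ->  [[628, 969], [-849, -1310]]
... * rho(a) = [[1, 0], [6, 1]]  ->  [[6442, 969], [-8709, -1310]]
... * rho(b) = [[-2, -3], [3, 4]]  ->  [[-9977, -15450], [13488, 20887]]
... * rho(a) = [[1, 0], [6, 1]]  ->  [[-102677, -15450], [138810, 20887]]
... * rho(b) = [[-2, -3], [3, 4]]  ->  [[159004, 246231], [-214959, -332882]]
... * rho(a^-1) = [[1, 0], [-6, 1]]  ->  [[-1318382, 246231], [1782333, -332882]]
... * rho(b^-1) = [[4, 3], [-3, -2]]  ->  [[-6012221, -4447608], [8127978, 6012763]]
... * rho(a) = [[1, 0], [6, 1]]  ->  [[-32697869, -4447608], [44204556, 6012763]]
tr = -32697869 + 6012763 = -26685106

-26685106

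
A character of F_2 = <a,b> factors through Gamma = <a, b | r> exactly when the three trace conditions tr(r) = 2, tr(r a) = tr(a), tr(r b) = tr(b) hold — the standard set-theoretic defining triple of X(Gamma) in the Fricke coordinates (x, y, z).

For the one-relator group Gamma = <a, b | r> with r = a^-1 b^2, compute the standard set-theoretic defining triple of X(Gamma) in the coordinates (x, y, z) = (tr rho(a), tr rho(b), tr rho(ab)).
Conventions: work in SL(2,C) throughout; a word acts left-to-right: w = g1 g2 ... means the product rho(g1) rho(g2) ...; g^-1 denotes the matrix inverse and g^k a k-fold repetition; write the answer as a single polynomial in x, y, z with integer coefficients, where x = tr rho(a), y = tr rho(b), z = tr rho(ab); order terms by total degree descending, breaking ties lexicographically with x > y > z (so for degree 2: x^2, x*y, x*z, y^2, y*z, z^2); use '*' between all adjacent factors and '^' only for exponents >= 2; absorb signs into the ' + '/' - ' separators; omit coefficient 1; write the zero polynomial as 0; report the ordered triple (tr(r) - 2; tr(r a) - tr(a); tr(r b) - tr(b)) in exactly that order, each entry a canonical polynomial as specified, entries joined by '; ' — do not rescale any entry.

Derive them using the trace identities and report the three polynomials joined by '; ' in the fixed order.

tr(b^2) = tr(b) tr(b) - tr(1)   [square of b] = y^2 - 2
tr(b^2 a) = tr(b) tr(a b) - tr(a)   [square of b] = y*z - x
tr(a^-1 b^2) = tr(b^2) tr(a) - tr(b^2 a)   [inverse elimination on a] = x*y^2 - y*z - x
tr(b^3) = tr(b) tr(b^2) - tr(b)  (reduce the b square) = y^3 - 3*y
tr(b^3 a) = tr(b) tr(a b^2) - tr(a b)  (reduce the b square) = y^2*z - x*y - z
tr(a^-1 b^3) = tr(b^3) tr(a) - tr(b^3 a)  (eliminate a^-1) = x*y^3 - y^2*z - 2*x*y + z
assemble the triple (tr(r) - 2; tr(r a) - x; tr(r b) - y)

x*y^2 - y*z - x - 2; y^2 - x - 2; x*y^3 - y^2*z - 2*x*y - y + z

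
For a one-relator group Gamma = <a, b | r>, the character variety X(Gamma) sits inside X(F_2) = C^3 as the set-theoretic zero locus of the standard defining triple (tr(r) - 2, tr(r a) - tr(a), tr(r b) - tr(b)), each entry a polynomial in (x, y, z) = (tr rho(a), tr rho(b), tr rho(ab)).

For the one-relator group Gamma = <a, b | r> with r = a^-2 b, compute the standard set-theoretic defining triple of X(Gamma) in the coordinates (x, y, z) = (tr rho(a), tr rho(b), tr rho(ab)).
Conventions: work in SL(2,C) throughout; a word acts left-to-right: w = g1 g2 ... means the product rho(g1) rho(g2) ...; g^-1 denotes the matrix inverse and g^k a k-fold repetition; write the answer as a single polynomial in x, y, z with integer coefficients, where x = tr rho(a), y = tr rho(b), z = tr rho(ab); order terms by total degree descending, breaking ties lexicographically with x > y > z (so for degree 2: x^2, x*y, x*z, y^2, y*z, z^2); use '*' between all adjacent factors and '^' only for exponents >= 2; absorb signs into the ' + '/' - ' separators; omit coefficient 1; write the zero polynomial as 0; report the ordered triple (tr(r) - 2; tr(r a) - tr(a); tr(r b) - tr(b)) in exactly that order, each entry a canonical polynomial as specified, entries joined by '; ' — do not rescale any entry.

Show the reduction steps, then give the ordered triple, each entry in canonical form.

reduce: tr(a^-1 b) = tr(b) * tr(a) - tr(b a) = x*y - z
tr(a^-2 b) = tr(a^-1 b) * tr(a) - tr(a^-1 b a) = x^2*y - x*z - y
tr(b^2) = tr(b) * tr(b) - tr(1)  (reduce the b square) = y^2 - 2
reduce: tr(b^2 a) = tr(b) * tr(a b) - tr(a)  (reduce the b square) = y*z - x
reduce: tr(a^-1 b^2) = tr(b^2) * tr(a) - tr(b^2 a)  (eliminate a^-1) = x*y^2 - y*z - x
tr(a^-2 b^2) = tr(a^-1 b^2) * tr(a) - tr(a^-1 b^2 a)  (eliminate a^-1) = x^2*y^2 - x*y*z - x^2 - y^2 + 2
assemble the triple (tr(r) - 2; tr(r a) - x; tr(r b) - y)

x^2*y - x*z - y - 2; x*y - x - z; x^2*y^2 - x*y*z - x^2 - y^2 - y + 2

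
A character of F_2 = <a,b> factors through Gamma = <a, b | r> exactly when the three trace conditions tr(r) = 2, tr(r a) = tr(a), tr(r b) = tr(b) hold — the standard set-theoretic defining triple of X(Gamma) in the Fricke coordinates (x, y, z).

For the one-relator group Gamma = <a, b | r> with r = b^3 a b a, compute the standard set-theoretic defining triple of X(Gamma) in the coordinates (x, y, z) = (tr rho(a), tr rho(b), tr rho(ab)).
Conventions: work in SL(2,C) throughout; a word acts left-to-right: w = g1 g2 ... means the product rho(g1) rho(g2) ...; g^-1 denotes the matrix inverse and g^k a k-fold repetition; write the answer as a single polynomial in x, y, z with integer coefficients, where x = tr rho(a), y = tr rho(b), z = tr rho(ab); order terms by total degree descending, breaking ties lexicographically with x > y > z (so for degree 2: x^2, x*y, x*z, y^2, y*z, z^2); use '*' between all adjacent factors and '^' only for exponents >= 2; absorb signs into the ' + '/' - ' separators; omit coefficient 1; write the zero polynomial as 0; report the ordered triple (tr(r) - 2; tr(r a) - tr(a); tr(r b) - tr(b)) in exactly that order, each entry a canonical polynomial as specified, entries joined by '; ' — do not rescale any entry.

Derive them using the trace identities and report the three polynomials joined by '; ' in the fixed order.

and trace(a b a b) = trace(b a) * trace(b a) - trace(1)  (split on b) = z^2 - 2
next, trace(a b a) = trace(a) * trace(b a) - trace(b)  (reduce the a square) = x*z - y
and trace(b a b a b) = trace(b) * trace(a b a b) - trace(a b a)  (reduce the b square) = y*z^2 - x*z - y
trace(b^3 a b a) = trace(b) * trace(b a b a b) - trace(b a b a)  (reduce the b square) = y^2*z^2 - x*y*z - y^2 - z^2 + 2
next, trace(b a b) = trace(b) * trace(a b) - trace(a)   [square of b] = y*z - x
next, trace(b^2 a b) = trace(b) * trace(b a b) - trace(b a)   [square of b] = y^2*z - x*y - z
trace(a b a^2 b^2) = trace(a) * trace(b^2 a b a) - trace(b^2 a b)   [square of a] = x*y*z^2 - x^2*z - y^2*z + z
trace(a b a^2 b) = trace(a) * trace(b a b a) - trace(b a b)   [square of a] = x*z^2 - y*z - x
next, trace(b^3 a b a^2) = trace(b) * trace(a b a^2 b^2) - trace(a b a^2 b)   [square of b] = x*y^2*z^2 - x^2*y*z - y^3*z - x*z^2 + 2*y*z + x
and trace(b^3 a b a b) = trace(b) * trace(b^2 a b a b) - trace(b^2 a b a) = y^3*z^2 - x*y^2*z - y^3 - 2*y*z^2 + x*z + 3*y
assemble the triple (trace(r) - 2; trace(r a) - x; trace(r b) - y)

y^2*z^2 - x*y*z - y^2 - z^2; x*y^2*z^2 - x^2*y*z - y^3*z - x*z^2 + 2*y*z; y^3*z^2 - x*y^2*z - y^3 - 2*y*z^2 + x*z + 2*y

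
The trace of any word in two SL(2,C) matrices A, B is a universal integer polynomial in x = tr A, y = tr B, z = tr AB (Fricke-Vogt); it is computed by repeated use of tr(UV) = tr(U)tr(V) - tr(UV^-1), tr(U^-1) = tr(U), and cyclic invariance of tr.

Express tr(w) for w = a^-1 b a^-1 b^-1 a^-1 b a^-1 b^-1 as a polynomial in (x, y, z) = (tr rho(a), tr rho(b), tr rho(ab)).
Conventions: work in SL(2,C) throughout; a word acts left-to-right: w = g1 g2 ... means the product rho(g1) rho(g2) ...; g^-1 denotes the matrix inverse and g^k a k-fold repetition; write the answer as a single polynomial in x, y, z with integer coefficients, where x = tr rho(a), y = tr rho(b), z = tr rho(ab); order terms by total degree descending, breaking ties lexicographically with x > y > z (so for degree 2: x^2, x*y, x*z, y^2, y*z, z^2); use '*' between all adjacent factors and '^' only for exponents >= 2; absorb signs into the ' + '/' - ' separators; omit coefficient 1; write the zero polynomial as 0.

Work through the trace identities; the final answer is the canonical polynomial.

and trace(a^-1 b) = trace(b) trace(a) - trace(b a) = x*y - z
trace(a^-1 b a^-1) = trace(a^-1 b) trace(a) - trace(a^-1 b a) = x^2*y - x*z - y
trace(b^2) = trace(b) trace(b) - trace(1) = y^2 - 2
trace(b^2 a) = trace(b) trace(a b) - trace(a) = y*z - x
next, trace(b a^-1 b) = trace(b^2) trace(a) - trace(b^2 a) = x*y^2 - y*z - x
and trace(b a b a) = trace(b a) trace(b a) - trace(1)   [split at repeated b] = z^2 - 2
trace(b a^-1 b a) = trace(b a b) trace(a) - trace(b a b a) = x*y*z - x^2 - z^2 + 2
and trace(a^-1 b a^-1 b) = trace(b a^-1 b) trace(a) - trace(b a^-1 b a) = x^2*y^2 - 2*x*y*z + z^2 - 2
trace(b^-1 a^-1 b a^-1) = trace(a^-1 b a^-1) trace(b) - trace(a^-1 b a^-1 b) = x*y*z - y^2 - z^2 + 2
next, trace(a^-1 b^-1 a^-1 b a^-1) = trace(b^-1 a^-1 b a^-1) trace(a) - trace(b^-1 a^-1 b) = x^2*y*z - x*y^2 - x*z^2 + x
trace(b a b^2) = trace(b) trace(a b^2) - trace(a b) = y^2*z - x*y - z
and trace(a b a) = trace(a) trace(b a) - trace(b) = x*z - y
next, trace(b a b^2 a) = trace(b) trace(a b a b) - trace(a b a) = y*z^2 - x*z - y
trace(a b^2 a^-1 b) = trace(b a b^2) trace(a) - trace(b a b^2 a) = x*y^2*z - x^2*y - y*z^2 + y
next, trace(b a^-1 b^-1 a b) = trace(a b^2 a^-1) trace(b) - trace(a b^2 a^-1 b) = -x*y^2*z + x^2*y + y^3 + y*z^2 - 3*y
next, trace(b a^2 b a b) = trace(a) trace(b a b^2 a) - trace(b a b^2) = x*y*z^2 - x^2*z - y^2*z + z
trace(b a b a b a) = trace(a b a b) trace(a b) - trace(b a)   [split at repeated a] = z^3 - 3*z
and trace(b a^2 b a b a) = trace(a) trace(b a b a b a) - trace(b a b a b) = x*z^3 - y*z^2 - 2*x*z + y
trace(a b a b a^-1 b a) = trace(b a^2 b a b) trace(a) - trace(b a^2 b a b a) = x^2*y*z^2 - x^3*z - x*y^2*z - x*z^3 + y*z^2 + 3*x*z - y
trace(a b a b a) = trace(a) trace(b a b a) - trace(b a b) = x*z^2 - y*z - x
trace(b a b a b a b) = trace(b) trace(a b a b a b) - trace(a b a b a) = y*z^3 - x*z^2 - 2*y*z + x
and trace(b a b a b a b a) = trace(a b a b) trace(a b a b) - trace(1)   [split at repeated a] = z^4 - 4*z^2 + 2
next, trace(a b a b a^-1 b a b) = trace(b a b a b a b) trace(a) - trace(b a b a b a b a) = x*y*z^3 - x^2*z^2 - z^4 - 2*x*y*z + x^2 + 4*z^2 - 2
trace(b^-1 a b a b a^-1 b a) = trace(a b a b a^-1 b a) trace(b) - trace(a b a b a^-1 b a b) = x^2*y^2*z^2 - x^3*y*z - x*y^3*z - 2*x*y*z^3 + x^2*z^2 + y^2*z^2 + z^4 + 5*x*y*z - x^2 - y^2 - 4*z^2 + 2
trace(a^-1 b a^-1 b^-1 a b a b) = trace(b^-1 a b a b a^-1 b) trace(a) - trace(b^-1 a b a b a^-1 b a) = -x^2*y^2*z^2 + x^3*y*z + x*y^3*z + 2*x*y*z^3 - x^2*z^2 - y^2*z^2 - z^4 - 4*x*y*z + y^2 + 4*z^2 - 2
trace(b^-1 a^-1 b a^-1 b^-1 a b a) = trace(a^-1 b a^-1 b^-1 a b a) trace(b) - trace(a^-1 b a^-1 b^-1 a b a b) = x^2*y^2*z^2 - x^3*y*z - 2*x*y^3*z - 2*x*y*z^3 + x^2*y^2 + x^2*z^2 + y^4 + 2*y^2*z^2 + z^4 + 4*x*y*z - 4*y^2 - 4*z^2 + 2
and trace(b a^-1 b^-1 a^-1 b a^-1 b^-1 a) = trace(b^-1 a^-1 b a^-1 b^-1 a b) trace(a) - trace(b^-1 a^-1 b a^-1 b^-1 a b a) = -x^2*y^2*z^2 + x^3*y*z + 2*x*y^3*z + 2*x*y*z^3 - x^2*y^2 - x^2*z^2 - y^4 - 2*y^2*z^2 - z^4 - 4*x*y*z + x^2 + 4*y^2 + 4*z^2 - 2
trace(a^-1 b a^-1 b^-1 a^-1 b a^-1 b^-1) = trace(b a^-1 b^-1 a^-1 b a^-1 b^-1) trace(a) - trace(b a^-1 b^-1 a^-1 b a^-1 b^-1 a) = x^2*y^2*z^2 - 2*x*y^3*z - 2*x*y*z^3 + y^4 + 2*y^2*z^2 + z^4 + 4*x*y*z - 4*y^2 - 4*z^2 + 2

x^2*y^2*z^2 - 2*x*y^3*z - 2*x*y*z^3 + y^4 + 2*y^2*z^2 + z^4 + 4*x*y*z - 4*y^2 - 4*z^2 + 2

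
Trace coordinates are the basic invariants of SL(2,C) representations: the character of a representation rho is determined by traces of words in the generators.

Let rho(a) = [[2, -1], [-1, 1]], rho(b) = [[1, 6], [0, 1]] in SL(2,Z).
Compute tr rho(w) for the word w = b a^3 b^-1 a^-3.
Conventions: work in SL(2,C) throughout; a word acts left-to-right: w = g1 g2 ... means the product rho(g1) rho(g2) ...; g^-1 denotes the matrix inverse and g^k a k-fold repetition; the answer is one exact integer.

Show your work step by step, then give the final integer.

rho(b) = [[1, 6], [0, 1]]
... * rho(a) = [[2, -1], [-1, 1]]  ->  [[-4, 5], [-1, 1]]
... * rho(a) = [[2, -1], [-1, 1]]  ->  [[-13, 9], [-3, 2]]
... * rho(a) = [[2, -1], [-1, 1]]  ->  [[-35, 22], [-8, 5]]
... * rho(b^-1) = [[1, -6], [0, 1]]  ->  [[-35, 232], [-8, 53]]
... * rho(a^-1) = [[1, 1], [1, 2]]  ->  [[197, 429], [45, 98]]
... * rho(a^-1) = [[1, 1], [1, 2]]  ->  [[626, 1055], [143, 241]]
... * rho(a^-1) = [[1, 1], [1, 2]]  ->  [[1681, 2736], [384, 625]]
tr = 1681 + 625 = 2306

2306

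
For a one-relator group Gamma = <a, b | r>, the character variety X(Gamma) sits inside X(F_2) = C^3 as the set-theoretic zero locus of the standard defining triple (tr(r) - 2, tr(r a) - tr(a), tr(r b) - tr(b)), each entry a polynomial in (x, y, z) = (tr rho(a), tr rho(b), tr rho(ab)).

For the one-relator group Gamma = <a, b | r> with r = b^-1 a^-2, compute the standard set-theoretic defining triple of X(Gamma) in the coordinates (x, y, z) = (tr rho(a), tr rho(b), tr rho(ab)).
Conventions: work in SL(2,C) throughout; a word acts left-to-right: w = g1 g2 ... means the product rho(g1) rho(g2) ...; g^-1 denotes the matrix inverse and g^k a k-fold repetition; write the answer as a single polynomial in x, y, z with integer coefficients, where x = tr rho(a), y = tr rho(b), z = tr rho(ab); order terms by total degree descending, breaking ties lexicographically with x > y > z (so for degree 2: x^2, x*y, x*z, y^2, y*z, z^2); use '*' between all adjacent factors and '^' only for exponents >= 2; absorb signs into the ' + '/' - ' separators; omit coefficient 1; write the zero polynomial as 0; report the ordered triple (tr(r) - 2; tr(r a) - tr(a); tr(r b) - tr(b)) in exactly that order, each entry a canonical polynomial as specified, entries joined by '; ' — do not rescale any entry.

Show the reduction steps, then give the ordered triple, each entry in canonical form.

x*z - y - 2; -x + z; x^2 - y - 2

reduce: trace(b^-1) = trace(b) = y
trace(b^-1 a) = trace(a) * trace(b) - trace(a b) = x*y - z
trace(b^-1 a^-1) = trace(b^-1) * trace(a) - trace(b^-1 a) = z
trace(b^-1 a^-2) = trace(b^-1 a^-1) * trace(a) - trace(b^-1) = x*z - y
trace(a^-2) = trace(a^-1) * trace(a) - trace(1)  (eliminate a^-1) = x^2 - 2
assemble the triple (trace(r) - 2; trace(r a) - x; trace(r b) - y)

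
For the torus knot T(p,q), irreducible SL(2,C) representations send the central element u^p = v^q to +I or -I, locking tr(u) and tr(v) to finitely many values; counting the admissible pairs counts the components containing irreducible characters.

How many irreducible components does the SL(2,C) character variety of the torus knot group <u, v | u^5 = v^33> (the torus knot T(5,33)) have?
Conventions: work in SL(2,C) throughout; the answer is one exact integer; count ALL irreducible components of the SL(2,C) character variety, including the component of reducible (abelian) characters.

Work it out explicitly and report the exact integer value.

65

For T(5,33): irreducibility forces the central element u^5 = v^33 to one of +I, -I.
On an irreducible component, tr(u) is locked at 2*cos(pi*alpha/5) for some alpha in 1..4, and tr(v) at 2*cos(pi*beta/33) for some beta in 1..32.
Consistency of u^5 = (-1)^alpha I with v^33 = (-1)^beta I forces alpha = beta (mod 2).
count pairs: odd alpha (2 choices) x odd beta (16), plus even alpha (2) x even beta (16): 2*16 + 2*16 = 64.
Total: 64 irreducible-character components + 1 reducible (abelian) component = 65.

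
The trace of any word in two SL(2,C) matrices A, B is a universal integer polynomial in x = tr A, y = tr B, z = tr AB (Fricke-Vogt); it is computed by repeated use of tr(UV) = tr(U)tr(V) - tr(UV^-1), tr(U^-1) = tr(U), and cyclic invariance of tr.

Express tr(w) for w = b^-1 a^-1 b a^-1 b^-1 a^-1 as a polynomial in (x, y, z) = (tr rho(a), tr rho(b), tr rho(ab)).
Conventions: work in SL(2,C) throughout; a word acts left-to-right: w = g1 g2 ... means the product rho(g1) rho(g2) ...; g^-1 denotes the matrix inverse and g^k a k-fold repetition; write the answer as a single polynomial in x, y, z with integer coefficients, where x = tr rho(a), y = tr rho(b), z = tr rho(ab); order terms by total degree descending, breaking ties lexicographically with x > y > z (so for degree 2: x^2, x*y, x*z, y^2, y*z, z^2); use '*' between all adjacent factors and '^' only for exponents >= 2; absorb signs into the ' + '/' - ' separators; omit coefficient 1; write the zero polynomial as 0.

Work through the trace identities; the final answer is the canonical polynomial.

x*y*z^2 - y^2*z - z^3 - x*y + 3*z

reduce: trace(a^-1) = trace(a) = x
trace(a^-1 b) = trace(b) trace(a) - trace(b a)  (eliminate a^-1) = x*y - z
reduce: trace(a^-1 b^-1) = trace(a^-1) trace(b) - trace(a^-1 b)  (eliminate b^-1) = z
so trace(a^-1 b^-1 a^-1) = trace(a^-1 b^-1) trace(a) - trace(a^-1 b^-1 a)  (eliminate a^-1) = x*z - y
reduce: trace(b a b a) = trace(b a) trace(b a) - trace(1)  (split on b) = z^2 - 2
reduce: trace(b a b) = trace(b) trace(a b) - trace(a)  (reduce the b square) = y*z - x
trace(a b a b a) = trace(a) trace(b a b a) - trace(b a b)  (reduce the a square) = x*z^2 - y*z - x
so trace(a b a b a b) = trace(a b) trace(a b a b) - trace(a^-1 b^-1)  (split on a) = z^3 - 3*z
trace(b a b a b^-1 a) = trace(a b a b a) trace(b) - trace(a b a b a b)  (eliminate b^-1) = x*y*z^2 - y^2*z - z^3 - x*y + 3*z
reduce: trace(b^-1 a^-1 b a b a) = trace(b a b a b^-1) trace(a) - trace(b a b a b^-1 a)  (eliminate a^-1) = -x*y*z^2 + x^2*z + y^2*z + z^3 - 3*z
trace(a b a^-1 b^-1 a^-1 b) = trace(b^-1 a^-1 b a b) trace(a) - trace(b^-1 a^-1 b a b a)  (eliminate a^-1) = x*y*z^2 - x^2*z - y^2*z - z^3 + x*y + 3*z
trace(b a^-1 b^-1 a^-1 b^-1 a) = trace(a b a^-1 b^-1 a^-1) trace(b) - trace(a b a^-1 b^-1 a^-1 b)  (eliminate b^-1) = -x*y*z^2 + x^2*z + y^2*z + z^3 - 3*z
reduce: trace(b^-1 a^-1 b a^-1 b^-1 a^-1) = trace(b a^-1 b^-1 a^-1 b^-1) trace(a) - trace(b a^-1 b^-1 a^-1 b^-1 a)  (eliminate a^-1) = x*y*z^2 - y^2*z - z^3 - x*y + 3*z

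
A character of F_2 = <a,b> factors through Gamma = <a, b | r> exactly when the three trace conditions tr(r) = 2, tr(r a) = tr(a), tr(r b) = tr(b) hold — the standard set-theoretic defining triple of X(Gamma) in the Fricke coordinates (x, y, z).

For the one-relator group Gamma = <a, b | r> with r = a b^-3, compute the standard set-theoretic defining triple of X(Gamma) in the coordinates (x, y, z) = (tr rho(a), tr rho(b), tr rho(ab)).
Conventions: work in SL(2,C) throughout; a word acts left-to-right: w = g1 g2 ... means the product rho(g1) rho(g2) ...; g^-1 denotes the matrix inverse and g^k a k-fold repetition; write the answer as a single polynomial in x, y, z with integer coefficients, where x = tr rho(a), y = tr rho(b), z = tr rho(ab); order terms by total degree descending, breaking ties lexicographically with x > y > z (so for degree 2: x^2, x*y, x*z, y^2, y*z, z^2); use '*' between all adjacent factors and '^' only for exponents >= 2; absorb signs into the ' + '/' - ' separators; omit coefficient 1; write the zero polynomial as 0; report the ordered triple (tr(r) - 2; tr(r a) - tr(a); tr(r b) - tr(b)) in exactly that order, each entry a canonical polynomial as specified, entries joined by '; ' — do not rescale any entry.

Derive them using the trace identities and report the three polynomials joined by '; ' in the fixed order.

x*y^3 - y^2*z - 2*x*y + z - 2; x^2*y^3 - x*y^2*z - 2*x^2*y - y^3 + x*z - x + 3*y; x*y^2 - y*z - x - y

tr(a b^-1) = tr(a) * tr(b) - tr(a b) = x*y - z
tr(b^-1 a b^-1) = tr(a b^-1) * tr(b) - tr(a) = x*y^2 - y*z - x
use: tr(a b^-3) = tr(b^-1 a b^-1) * tr(b) - tr(b^-1 a) = x*y^3 - y^2*z - 2*x*y + z
use: tr(a^2) = tr(a) * tr(a) - tr(1)   [square of a] = x^2 - 2
apply: tr(a^2 b) = tr(a) * tr(b a) - tr(b)   [square of a] = x*z - y
apply: tr(b^-1 a^2) = tr(a^2) * tr(b) - tr(a^2 b)   [inverse elimination on b] = x^2*y - x*z - y
apply: tr(a^2 b^-2) = tr(b^-1 a^2) * tr(b) - tr(b^-1 a^2 b)   [inverse elimination on b] = x^2*y^2 - x*y*z - x^2 - y^2 + 2
use: tr(a b^-3 a) = tr(a^2 b^-2) * tr(b) - tr(a^2 b^-1)   [inverse elimination on b] = x^2*y^3 - x*y^2*z - 2*x^2*y - y^3 + x*z + 3*y
assemble the triple (tr(r) - 2; tr(r a) - x; tr(r b) - y)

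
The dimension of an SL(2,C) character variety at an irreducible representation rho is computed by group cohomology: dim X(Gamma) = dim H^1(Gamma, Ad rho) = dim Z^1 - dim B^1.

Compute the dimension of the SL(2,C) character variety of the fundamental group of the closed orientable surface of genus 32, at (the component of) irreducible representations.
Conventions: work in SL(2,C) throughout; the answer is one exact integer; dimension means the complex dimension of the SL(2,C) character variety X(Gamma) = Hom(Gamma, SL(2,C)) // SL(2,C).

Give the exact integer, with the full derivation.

186

pi_1 of the closed genus-32 surface has 64 generators bound by the single product-of-commutators relator.
Before the relator condition, cocycle space has dim 3*64 = 192.
H^2 = coker(d_2) is dual to H^0 = 0 at irreducible rho (Poincare duality), so d_2 is onto: dim Z^1 = 189.
Coboundaries contribute dim B^1 = 3 (injective at irreducible rho).
Hence dim X = 189 - 3 = 186.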